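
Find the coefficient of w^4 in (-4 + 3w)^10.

The general term is C(10,j)·(-4)^j·(3w)^(10-j); the w^4 term has j = 6.
C(10,6) = 210.
Coefficient = C(10,6) · (-4)^6 · 3^4 = 210 · 4096 · 81 = 69672960.

69672960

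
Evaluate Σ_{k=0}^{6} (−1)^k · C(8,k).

The partial alternating sum Σ_{k=0}^{6} (−1)^k C(8,k) = (−1)^6 C(7,6) = 7.

7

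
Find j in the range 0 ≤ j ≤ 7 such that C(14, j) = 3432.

C(14,j) increases on 0 ≤ j ≤ 7. C(14,6) = 3003 and C(14,7) = 3432, so j = 7.

7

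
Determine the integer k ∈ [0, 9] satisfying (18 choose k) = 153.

2

C(18,k) increases on 0 ≤ k ≤ 9. C(18,1) = 18 and C(18,2) = 153, so k = 2.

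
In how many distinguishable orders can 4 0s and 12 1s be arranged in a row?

1820

Choose positions for the 0s: C(16,4) = 1820.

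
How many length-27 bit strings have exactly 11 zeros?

Choose the 11 positions: C(27,11) = 13037895.

13037895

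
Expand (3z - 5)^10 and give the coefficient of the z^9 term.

The general term is C(10,j)·(3z)^j·(-5)^(10-j); the z^9 term has j = 9.
C(10,9) = 10.
Coefficient = C(10,9) · 3^9 · (-5)^1 = 10 · 19683 · (-5) = -984150.

-984150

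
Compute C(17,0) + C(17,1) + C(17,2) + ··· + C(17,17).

131072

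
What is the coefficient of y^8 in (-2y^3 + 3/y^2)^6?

2160

General term: C(6,j)·(-2y^3)^j·(3/y^2)^(6-j), with y-exponent 3j − 2(6−j) = 5j − 12.
Set 5j − 12 = 8: j = 4.
C(6,4) = 15; (-2)^4 = 16; 3^2 = 9.
Coefficient = 15 · 16 · 9 = 2160.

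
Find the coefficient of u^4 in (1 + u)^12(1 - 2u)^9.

-9

Coefficient of u^4 = Σ_{j} C(12,j)·1^j·C(9,4-j)·(-2)^(4-j) for j from 0 to 4.
= 2016 + (-8064) + 9504 + (-3960) + 495 = -9.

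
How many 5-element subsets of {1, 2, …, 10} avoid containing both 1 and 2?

196

All 5-subsets: C(10,5) = 252. Those containing both fixed elements: C(8,3) = 56.
252 − 56 = 196.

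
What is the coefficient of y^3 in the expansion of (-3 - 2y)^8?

108864

The general term is C(8,j)·(-3)^j·(-2y)^(8-j); the y^3 term has j = 5.
C(8,5) = 56.
Coefficient = C(8,5) · (-3)^5 · (-2)^3 = 56 · (-243) · (-8) = 108864.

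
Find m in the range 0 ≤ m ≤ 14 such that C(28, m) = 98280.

C(28,m) increases on 0 ≤ m ≤ 14. C(28,4) = 20475 and C(28,5) = 98280, so m = 5.

5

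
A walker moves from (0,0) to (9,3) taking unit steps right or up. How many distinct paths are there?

Each path is a sequence of 12 steps with 9 rights: C(12,9) = 220.

220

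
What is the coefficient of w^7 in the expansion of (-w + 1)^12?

-792

The general term is C(12,j)·(-w)^j·(1)^(12-j); the w^7 term has j = 7.
C(12,7) = 792.
Coefficient = C(12,7) · (-1)^7 = 792 · (-1) = -792.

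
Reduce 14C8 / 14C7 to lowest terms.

7/8

C(n,k+1)/C(n,k) = (n−k)/(k+1) = (14−7)/(7+1) = 7/8.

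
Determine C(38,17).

C(38,17) = (38·37·36·35·34·33·32·31·30·29·28·27·26·25·24·23·22) / 17! = 10237090866494416404480000 / 355687428096000 = 28781143380.

28781143380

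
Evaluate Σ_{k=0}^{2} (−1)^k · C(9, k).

The partial alternating sum Σ_{k=0}^{2} (−1)^k C(9,k) = (−1)^2 C(8,2) = 28.

28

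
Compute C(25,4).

C(25,4) = (25·24·23·22) / 4! = 303600 / 24 = 12650.

12650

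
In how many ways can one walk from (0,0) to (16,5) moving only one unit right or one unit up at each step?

20349

Each path is a sequence of 21 steps with 16 rights: C(21,16) = 20349.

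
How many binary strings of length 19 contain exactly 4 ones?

Choose the 4 positions: C(19,4) = 3876.

3876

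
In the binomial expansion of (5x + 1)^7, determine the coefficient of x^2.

The general term is C(7,j)·(5x)^j·(1)^(7-j); the x^2 term has j = 2.
C(7,2) = 21.
Coefficient = C(7,2) · 5^2 = 21 · 25 = 525.

525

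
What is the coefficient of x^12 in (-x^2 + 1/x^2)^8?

General term: C(8,j)·(-x^2)^j·(1/x^2)^(8-j), with x-exponent 2j − 2(8−j) = 4j − 16.
Set 4j − 16 = 12: j = 7.
C(8,7) = 8; (-1)^7 = -1; 1^1 = 1.
Coefficient = 8 · (-1) · 1 = -8.

-8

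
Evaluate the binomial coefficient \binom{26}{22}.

14950

C(26,22) = C(26,4) by symmetry.
C(26,4) = (26·25·24·23) / 4! = 358800 / 24 = 14950.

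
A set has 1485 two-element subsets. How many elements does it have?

n(n−1)/2 = 1485 ⇒ n(n−1) = 2970. Since 55·54 = 2970, n = 55.

55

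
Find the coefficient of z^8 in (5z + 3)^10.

158203125

The general term is C(10,j)·(5z)^j·(3)^(10-j); the z^8 term has j = 8.
C(10,8) = 45.
Coefficient = C(10,8) · 5^8 · 3^2 = 45 · 390625 · 9 = 158203125.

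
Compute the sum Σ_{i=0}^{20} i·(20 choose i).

10485760

Differentiating (1+x)^20 and setting x=1: Σ i·C(20,i) = 20·2^19 = 10485760.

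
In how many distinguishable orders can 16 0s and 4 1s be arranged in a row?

4845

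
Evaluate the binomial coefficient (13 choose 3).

286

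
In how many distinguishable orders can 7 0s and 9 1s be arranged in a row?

Choose positions for the 0s: C(16,7) = 11440.

11440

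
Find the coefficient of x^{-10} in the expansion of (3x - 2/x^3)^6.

2160

General term: C(6,j)·(3x)^j·(-2/x^3)^(6-j), with x-exponent 1j − 3(6−j) = 4j − 18.
Set 4j − 18 = -10: j = 2.
C(6,2) = 15; 3^2 = 9; (-2)^4 = 16.
Coefficient = 15 · 9 · 16 = 2160.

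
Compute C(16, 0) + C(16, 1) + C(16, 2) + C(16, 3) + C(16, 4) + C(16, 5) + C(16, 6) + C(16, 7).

26333

1 + 16 + 120 + 560 + 1820 + 4368 + 8008 + 11440 = 26333.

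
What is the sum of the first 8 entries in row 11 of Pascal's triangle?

1 + 11 + 55 + 165 + 330 + 462 + 462 + 330 = 1816.

1816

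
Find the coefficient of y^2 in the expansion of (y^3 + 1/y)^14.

1001

General term: C(14,j)·(y^3)^j·(1/y)^(14-j), with y-exponent 3j − 1(14−j) = 4j − 14.
Set 4j − 14 = 2: j = 4.
C(14,4) = 1001; 1^4 = 1; 1^10 = 1.
Coefficient = 1001 · 1 · 1 = 1001.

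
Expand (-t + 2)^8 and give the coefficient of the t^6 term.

112

The general term is C(8,j)·(-t)^j·(2)^(8-j); the t^6 term has j = 6.
C(8,6) = 28.
Coefficient = C(8,6) · 2^2 = 28 · 4 = 112.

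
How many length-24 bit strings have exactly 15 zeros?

Choose the 15 positions: C(24,15) = 1307504.

1307504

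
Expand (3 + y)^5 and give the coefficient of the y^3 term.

90

The general term is C(5,j)·(3)^j·(y)^(5-j); the y^3 term has j = 2.
C(5,2) = 10.
Coefficient = C(5,2) · 3^2 = 10 · 9 = 90.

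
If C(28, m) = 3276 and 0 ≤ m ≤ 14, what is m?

C(28,m) increases on 0 ≤ m ≤ 14. C(28,2) = 378 and C(28,3) = 3276, so m = 3.

3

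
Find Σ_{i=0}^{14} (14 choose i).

16384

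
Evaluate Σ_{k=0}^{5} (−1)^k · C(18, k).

-6188

The partial alternating sum Σ_{k=0}^{5} (−1)^k C(18,k) = (−1)^5 C(17,5) = -6188.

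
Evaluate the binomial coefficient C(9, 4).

126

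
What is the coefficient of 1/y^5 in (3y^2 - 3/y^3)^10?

General term: C(10,j)·(3y^2)^j·(-3/y^3)^(10-j), with y-exponent 2j − 3(10−j) = 5j − 30.
Set 5j − 30 = -5: j = 5.
C(10,5) = 252; 3^5 = 243; (-3)^5 = -243.
Coefficient = 252 · 243 · (-243) = -14880348.

-14880348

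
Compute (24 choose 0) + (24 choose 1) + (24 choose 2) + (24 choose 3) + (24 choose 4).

12951

1 + 24 + 276 + 2024 + 10626 = 12951.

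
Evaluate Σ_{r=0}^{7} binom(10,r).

1 + 10 + 45 + 120 + 210 + 252 + 210 + 120 = 968.

968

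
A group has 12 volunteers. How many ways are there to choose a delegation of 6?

This is C(12,6) = 924.

924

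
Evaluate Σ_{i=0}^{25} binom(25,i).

33554432

The entries of row 25 sum to 2^25 = 33554432.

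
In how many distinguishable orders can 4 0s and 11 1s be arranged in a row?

Choose positions for the 0s: C(15,4) = 1365.

1365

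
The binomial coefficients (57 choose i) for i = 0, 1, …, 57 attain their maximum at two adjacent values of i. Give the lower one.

For odd n = 57, C(57,i) peaks at i = (n−1)/2 and (n+1)/2; the lower is 28.

28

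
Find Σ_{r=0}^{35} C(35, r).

34359738368

Setting x = 1 in (1+x)^35 gives Σ C(35,r) = 2^35 = 34359738368.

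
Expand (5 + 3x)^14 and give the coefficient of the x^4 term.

The general term is C(14,j)·(5)^j·(3x)^(14-j); the x^4 term has j = 10.
C(14,10) = 1001.
Coefficient = C(14,10) · 5^10 · 3^4 = 1001 · 9765625 · 81 = 791806640625.

791806640625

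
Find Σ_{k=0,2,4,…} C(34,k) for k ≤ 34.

Even-k terms of row 34 sum to 2^33 = 8589934592.

8589934592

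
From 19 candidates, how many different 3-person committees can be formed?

969

This is C(19,3) = 969.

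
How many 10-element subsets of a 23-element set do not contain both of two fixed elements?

940576

All 10-subsets: C(23,10) = 1144066. Those containing both fixed elements: C(21,8) = 203490.
1144066 − 203490 = 940576.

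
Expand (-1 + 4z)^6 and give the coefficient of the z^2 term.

240

The general term is C(6,j)·(-1)^j·(4z)^(6-j); the z^2 term has j = 4.
C(6,4) = 15.
Coefficient = C(6,4) · 4^2 = 15 · 16 = 240.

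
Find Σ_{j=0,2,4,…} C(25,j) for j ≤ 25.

16777216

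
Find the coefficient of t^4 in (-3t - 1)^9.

-10206

The general term is C(9,j)·(-3t)^j·(-1)^(9-j); the t^4 term has j = 4.
C(9,4) = 126.
Coefficient = C(9,4) · (-3)^4 · (-1)^5 = 126 · 81 · (-1) = -10206.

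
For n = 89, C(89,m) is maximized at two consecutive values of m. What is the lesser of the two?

For odd n = 89, C(89,m) peaks at m = (n−1)/2 and (n+1)/2; the lesser is 44.

44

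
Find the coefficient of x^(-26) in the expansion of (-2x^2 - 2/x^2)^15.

General term: C(15,j)·(-2x^2)^j·(-2/x^2)^(15-j), with x-exponent 2j − 2(15−j) = 4j − 30.
Set 4j − 30 = -26: j = 1.
C(15,1) = 15; (-2)^1 = -2; (-2)^14 = 16384.
Coefficient = 15 · (-2) · 16384 = -491520.

-491520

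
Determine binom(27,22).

80730

C(27,22) = C(27,5) by symmetry.
C(27,5) = (27·26·25·24·23) / 5! = 9687600 / 120 = 80730.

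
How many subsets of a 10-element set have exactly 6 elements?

Choose the 6 positions: C(10,6) = 210.

210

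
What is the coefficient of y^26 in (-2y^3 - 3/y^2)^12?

608256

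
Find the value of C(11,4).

C(11,4) = (11·10·9·8) / 4! = 7920 / 24 = 330.

330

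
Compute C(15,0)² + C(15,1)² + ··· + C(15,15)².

Σ C(15,r)² is the coefficient of x^15 in (1+x)^15(1+x)^15 = (1+x)^30, i.e. C(30,15) = 155117520.

155117520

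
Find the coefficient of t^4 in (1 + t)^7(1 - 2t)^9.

Coefficient of t^4 = Σ_{j} C(7,j)·1^j·C(9,4-j)·(-2)^(4-j) for j from 0 to 4.
= 2016 + (-4704) + 3024 + (-630) + 35 = -259.

-259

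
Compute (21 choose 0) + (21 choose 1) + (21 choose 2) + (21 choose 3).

1562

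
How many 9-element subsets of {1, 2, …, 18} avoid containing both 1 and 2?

All 9-subsets: C(18,9) = 48620. Those containing both fixed elements: C(16,7) = 11440.
48620 − 11440 = 37180.

37180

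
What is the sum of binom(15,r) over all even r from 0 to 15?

16384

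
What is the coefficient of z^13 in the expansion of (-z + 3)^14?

-42

The general term is C(14,j)·(-z)^j·(3)^(14-j); the z^13 term has j = 13.
C(14,13) = 14.
Coefficient = C(14,13) · (-1)^13 · 3^1 = 14 · (-1) · 3 = -42.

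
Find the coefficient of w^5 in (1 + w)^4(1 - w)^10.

Coefficient of w^5 = Σ_{j} C(4,j)·1^j·C(10,5-j)·(-1)^(5-j) for j from 0 to 4.
= (-252) + 840 + (-720) + 180 + (-10) = 38.

38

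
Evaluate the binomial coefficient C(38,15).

C(38,15) = (38·37·36·35·34·33·32·31·30·29·28·27·26·25·24) / 15! = 20231404874494894080000 / 1307674368000 = 15471286560.

15471286560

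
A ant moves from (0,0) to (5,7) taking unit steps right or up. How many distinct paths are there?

792

Each path is a sequence of 12 steps with 5 rights: C(12,5) = 792.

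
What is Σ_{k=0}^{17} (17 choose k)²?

2333606220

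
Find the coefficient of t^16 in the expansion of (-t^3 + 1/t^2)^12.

495

General term: C(12,j)·(-t^3)^j·(1/t^2)^(12-j), with t-exponent 3j − 2(12−j) = 5j − 24.
Set 5j − 24 = 16: j = 8.
C(12,8) = 495; (-1)^8 = 1; 1^4 = 1.
Coefficient = 495 · 1 · 1 = 495.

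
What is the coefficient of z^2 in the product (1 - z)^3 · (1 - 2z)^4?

51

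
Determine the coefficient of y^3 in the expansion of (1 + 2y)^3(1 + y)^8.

328

Coefficient of y^3 = Σ_{j} C(3,j)·2^j·C(8,3-j)·1^(3-j) for j from 0 to 3.
= 56 + 168 + 96 + 8 = 328.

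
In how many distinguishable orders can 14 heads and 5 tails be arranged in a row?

Choose positions for the heads: C(19,14) = 11628.

11628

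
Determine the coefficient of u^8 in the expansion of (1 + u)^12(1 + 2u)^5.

155375

Coefficient of u^8 = Σ_{j} C(12,j)·1^j·C(5,8-j)·2^(8-j) for j from 3 to 8.
= 7040 + 39600 + 63360 + 36960 + 7920 + 495 = 155375.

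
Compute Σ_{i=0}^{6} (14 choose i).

6476

1 + 14 + 91 + 364 + 1001 + 2002 + 3003 = 6476.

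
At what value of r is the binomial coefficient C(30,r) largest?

C(30,r) is maximized at r = 30/2 = 15.

15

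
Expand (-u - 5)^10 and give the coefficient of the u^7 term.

15000

The general term is C(10,j)·(-u)^j·(-5)^(10-j); the u^7 term has j = 7.
C(10,7) = 120.
Coefficient = C(10,7) · (-1)^7 · (-5)^3 = 120 · (-1) · (-125) = 15000.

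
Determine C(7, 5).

C(7,5) = C(7,2) by symmetry.
C(7,2) = (7·6) / 2! = 42 / 2 = 21.

21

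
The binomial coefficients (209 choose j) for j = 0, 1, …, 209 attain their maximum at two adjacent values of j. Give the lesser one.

104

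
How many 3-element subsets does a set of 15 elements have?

455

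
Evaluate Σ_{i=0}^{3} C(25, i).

1 + 25 + 300 + 2300 = 2626.

2626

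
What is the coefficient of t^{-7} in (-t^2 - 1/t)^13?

-78

General term: C(13,j)·(-t^2)^j·(-1/t)^(13-j), with t-exponent 2j − 1(13−j) = 3j − 13.
Set 3j − 13 = -7: j = 2.
C(13,2) = 78; (-1)^2 = 1; (-1)^11 = -1.
Coefficient = 78 · 1 · (-1) = -78.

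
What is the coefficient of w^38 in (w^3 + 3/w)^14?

42

General term: C(14,j)·(w^3)^j·(3/w)^(14-j), with w-exponent 3j − 1(14−j) = 4j − 14.
Set 4j − 14 = 38: j = 13.
C(14,13) = 14; 1^13 = 1; 3^1 = 3.
Coefficient = 14 · 1 · 3 = 42.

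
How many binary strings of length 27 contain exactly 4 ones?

17550

Choose the 4 positions: C(27,4) = 17550.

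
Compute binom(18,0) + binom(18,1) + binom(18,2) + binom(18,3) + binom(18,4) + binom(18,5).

1 + 18 + 153 + 816 + 3060 + 8568 = 12616.

12616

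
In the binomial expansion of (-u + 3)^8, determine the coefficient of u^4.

The general term is C(8,j)·(-u)^j·(3)^(8-j); the u^4 term has j = 4.
C(8,4) = 70.
Coefficient = C(8,4) · 3^4 = 70 · 81 = 5670.

5670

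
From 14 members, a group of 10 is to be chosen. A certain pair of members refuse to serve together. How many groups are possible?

All 10-subsets: C(14,10) = 1001. Those containing both fixed elements: C(12,8) = 495.
1001 − 495 = 506.

506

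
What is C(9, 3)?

84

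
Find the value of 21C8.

203490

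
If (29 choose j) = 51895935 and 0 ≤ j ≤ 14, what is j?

12

C(29,j) increases on 0 ≤ j ≤ 14. C(29,11) = 34597290 and C(29,12) = 51895935, so j = 12.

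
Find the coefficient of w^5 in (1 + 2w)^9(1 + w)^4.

Coefficient of w^5 = Σ_{j} C(9,j)·2^j·C(4,5-j)·1^(5-j) for j from 1 to 5.
= 18 + 576 + 4032 + 8064 + 4032 = 16722.

16722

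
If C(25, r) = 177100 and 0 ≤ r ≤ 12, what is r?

6

C(25,r) increases on 0 ≤ r ≤ 12. C(25,5) = 53130 and C(25,6) = 177100, so r = 6.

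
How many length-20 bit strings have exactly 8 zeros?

Choose the 8 positions: C(20,8) = 125970.

125970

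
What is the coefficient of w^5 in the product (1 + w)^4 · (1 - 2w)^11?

Coefficient of w^5 = Σ_{j} C(4,j)·1^j·C(11,5-j)·(-2)^(5-j) for j from 0 to 4.
= (-14784) + 21120 + (-7920) + 880 + (-22) = -726.

-726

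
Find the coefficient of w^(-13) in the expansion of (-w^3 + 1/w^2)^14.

-364

General term: C(14,j)·(-w^3)^j·(1/w^2)^(14-j), with w-exponent 3j − 2(14−j) = 5j − 28.
Set 5j − 28 = -13: j = 3.
C(14,3) = 364; (-1)^3 = -1; 1^11 = 1.
Coefficient = 364 · (-1) · 1 = -364.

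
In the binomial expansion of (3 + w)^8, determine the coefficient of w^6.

The general term is C(8,j)·(3)^j·(w)^(8-j); the w^6 term has j = 2.
C(8,2) = 28.
Coefficient = C(8,2) · 3^2 = 28 · 9 = 252.

252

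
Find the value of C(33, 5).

237336

C(33,5) = (33·32·31·30·29) / 5! = 28480320 / 120 = 237336.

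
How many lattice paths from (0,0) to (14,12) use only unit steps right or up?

Each path is a sequence of 26 steps with 14 rights: C(26,14) = 9657700.

9657700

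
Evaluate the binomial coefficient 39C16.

37711260990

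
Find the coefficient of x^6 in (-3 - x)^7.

The general term is C(7,j)·(-3)^j·(-x)^(7-j); the x^6 term has j = 1.
C(7,1) = 7.
Coefficient = C(7,1) · (-3)^1 = 7 · (-3) = -21.

-21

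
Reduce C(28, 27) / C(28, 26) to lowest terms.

C(n,k+1)/C(n,k) = (n−k)/(k+1) = (28−26)/(26+1) = 2/27.

2/27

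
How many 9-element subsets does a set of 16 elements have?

11440

C(16,9) = C(16,7) by symmetry.
C(16,7) = (16·15·14·13·12·11·10) / 7! = 57657600 / 5040 = 11440.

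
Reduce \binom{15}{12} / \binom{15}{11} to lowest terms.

1/3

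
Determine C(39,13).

C(39,13) = (39·38·37·36·35·34·33·32·31·30·29·28·27) / 13! = 50578512186237235200 / 6227020800 = 8122425444.

8122425444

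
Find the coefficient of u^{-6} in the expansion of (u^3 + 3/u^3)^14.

19702683

General term: C(14,j)·(u^3)^j·(3/u^3)^(14-j), with u-exponent 3j − 3(14−j) = 6j − 42.
Set 6j − 42 = -6: j = 6.
C(14,6) = 3003; 1^6 = 1; 3^8 = 6561.
Coefficient = 3003 · 1 · 6561 = 19702683.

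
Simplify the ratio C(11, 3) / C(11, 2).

3

C(n,k+1)/C(n,k) = (n−k)/(k+1) = (11−2)/(2+1) = 9/3 = 3.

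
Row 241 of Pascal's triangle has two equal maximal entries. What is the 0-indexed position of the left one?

For odd n = 241, C(241,k) peaks at k = (n−1)/2 and (n+1)/2; the lesser is 120.

120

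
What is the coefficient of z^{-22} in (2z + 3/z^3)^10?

1180980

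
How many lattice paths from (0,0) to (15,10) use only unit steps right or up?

3268760

Each path is a sequence of 25 steps with 15 rights: C(25,15) = 3268760.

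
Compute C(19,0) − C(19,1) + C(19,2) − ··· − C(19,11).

The partial alternating sum Σ_{k=0}^{11} (−1)^k C(19,k) = (−1)^11 C(18,11) = -31824.

-31824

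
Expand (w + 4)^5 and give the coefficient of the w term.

The general term is C(5,j)·(w)^j·(4)^(5-j); the w^1 term has j = 1.
C(5,1) = 5.
Coefficient = C(5,1) · 4^4 = 5 · 256 = 1280.

1280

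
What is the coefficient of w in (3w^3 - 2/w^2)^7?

General term: C(7,j)·(3w^3)^j·(-2/w^2)^(7-j), with w-exponent 3j − 2(7−j) = 5j − 14.
Set 5j − 14 = 1: j = 3.
C(7,3) = 35; 3^3 = 27; (-2)^4 = 16.
Coefficient = 35 · 27 · 16 = 15120.

15120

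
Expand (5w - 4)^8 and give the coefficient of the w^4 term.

11200000

The general term is C(8,j)·(5w)^j·(-4)^(8-j); the w^4 term has j = 4.
C(8,4) = 70.
Coefficient = C(8,4) · 5^4 · (-4)^4 = 70 · 625 · 256 = 11200000.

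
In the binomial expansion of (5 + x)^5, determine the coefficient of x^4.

25

The general term is C(5,j)·(5)^j·(x)^(5-j); the x^4 term has j = 1.
C(5,1) = 5.
Coefficient = C(5,1) · 5^1 = 5 · 5 = 25.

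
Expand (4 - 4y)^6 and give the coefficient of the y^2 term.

The general term is C(6,j)·(4)^j·(-4y)^(6-j); the y^2 term has j = 4.
C(6,4) = 15.
Coefficient = C(6,4) · 4^4 · (-4)^2 = 15 · 256 · 16 = 61440.

61440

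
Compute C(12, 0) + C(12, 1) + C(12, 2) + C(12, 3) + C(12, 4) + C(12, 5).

1586

1 + 12 + 66 + 220 + 495 + 792 = 1586.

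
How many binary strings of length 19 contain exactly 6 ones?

27132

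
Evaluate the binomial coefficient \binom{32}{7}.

3365856

C(32,7) = (32·31·30·29·28·27·26) / 7! = 16963914240 / 5040 = 3365856.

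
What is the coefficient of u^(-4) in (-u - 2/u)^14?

1025024

General term: C(14,j)·(-u)^j·(-2/u)^(14-j), with u-exponent 1j − 1(14−j) = 2j − 14.
Set 2j − 14 = -4: j = 5.
C(14,5) = 2002; (-1)^5 = -1; (-2)^9 = -512.
Coefficient = 2002 · (-1) · (-512) = 1025024.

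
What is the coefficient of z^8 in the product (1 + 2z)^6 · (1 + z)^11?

220165

Coefficient of z^8 = Σ_{j} C(6,j)·2^j·C(11,8-j)·1^(8-j) for j from 0 to 6.
= 165 + 3960 + 27720 + 73920 + 79200 + 31680 + 3520 = 220165.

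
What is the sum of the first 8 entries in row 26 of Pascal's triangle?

1 + 26 + 325 + 2600 + 14950 + 65780 + 230230 + 657800 = 971712.

971712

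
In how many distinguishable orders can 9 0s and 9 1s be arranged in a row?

48620

Choose positions for the 0s: C(18,9) = 48620.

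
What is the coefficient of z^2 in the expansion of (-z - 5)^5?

-1250

The general term is C(5,j)·(-z)^j·(-5)^(5-j); the z^2 term has j = 2.
C(5,2) = 10.
Coefficient = C(5,2) · (-5)^3 = 10 · (-125) = -1250.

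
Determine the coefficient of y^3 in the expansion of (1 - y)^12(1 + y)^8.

28

Coefficient of y^3 = Σ_{j} C(12,j)·(-1)^j·C(8,3-j)·1^(3-j) for j from 0 to 3.
= 56 + (-336) + 528 + (-220) = 28.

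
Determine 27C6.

C(27,6) = (27·26·25·24·23·22) / 6! = 213127200 / 720 = 296010.

296010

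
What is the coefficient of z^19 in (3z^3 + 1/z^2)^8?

17496

General term: C(8,j)·(3z^3)^j·(1/z^2)^(8-j), with z-exponent 3j − 2(8−j) = 5j − 16.
Set 5j − 16 = 19: j = 7.
C(8,7) = 8; 3^7 = 2187; 1^1 = 1.
Coefficient = 8 · 2187 · 1 = 17496.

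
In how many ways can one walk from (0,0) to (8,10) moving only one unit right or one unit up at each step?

43758

Each path is a sequence of 18 steps with 8 rights: C(18,8) = 43758.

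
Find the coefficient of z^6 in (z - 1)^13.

-1716

The general term is C(13,j)·(z)^j·(-1)^(13-j); the z^6 term has j = 6.
C(13,6) = 1716.
Coefficient = C(13,6) · (-1)^7 = 1716 · (-1) = -1716.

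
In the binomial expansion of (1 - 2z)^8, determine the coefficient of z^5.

The general term is C(8,j)·(1)^j·(-2z)^(8-j); the z^5 term has j = 3.
C(8,3) = 56.
Coefficient = C(8,3) · (-2)^5 = 56 · (-32) = -1792.

-1792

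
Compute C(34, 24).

131128140

C(34,24) = C(34,10) by symmetry.
C(34,10) = (34·33·32·31·30·29·28·27·26·25) / 10! = 475837794432000 / 3628800 = 131128140.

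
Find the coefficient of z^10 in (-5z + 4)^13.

The general term is C(13,j)·(-5z)^j·(4)^(13-j); the z^10 term has j = 10.
C(13,10) = 286.
Coefficient = C(13,10) · (-5)^10 · 4^3 = 286 · 9765625 · 64 = 178750000000.

178750000000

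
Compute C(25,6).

C(25,6) = (25·24·23·22·21·20) / 6! = 127512000 / 720 = 177100.

177100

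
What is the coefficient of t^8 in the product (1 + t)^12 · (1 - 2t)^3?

495

Coefficient of t^8 = Σ_{j} C(12,j)·1^j·C(3,8-j)·(-2)^(8-j) for j from 5 to 8.
= (-6336) + 11088 + (-4752) + 495 = 495.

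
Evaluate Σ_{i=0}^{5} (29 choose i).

146596

1 + 29 + 406 + 3654 + 23751 + 118755 = 146596.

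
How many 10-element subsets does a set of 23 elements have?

1144066

C(23,10) = (23·22·21·20·19·18·17·16·15·14) / 10! = 4151586700800 / 3628800 = 1144066.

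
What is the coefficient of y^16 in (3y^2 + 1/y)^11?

1082565

General term: C(11,j)·(3y^2)^j·(1/y)^(11-j), with y-exponent 2j − 1(11−j) = 3j − 11.
Set 3j − 11 = 16: j = 9.
C(11,9) = 55; 3^9 = 19683; 1^2 = 1.
Coefficient = 55 · 19683 · 1 = 1082565.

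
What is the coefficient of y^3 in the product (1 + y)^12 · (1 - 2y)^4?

Coefficient of y^3 = Σ_{j} C(12,j)·1^j·C(4,3-j)·(-2)^(3-j) for j from 0 to 3.
= (-32) + 288 + (-528) + 220 = -52.

-52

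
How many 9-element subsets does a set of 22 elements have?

497420

C(22,9) = (22·21·20·19·18·17·16·15·14) / 9! = 180503769600 / 362880 = 497420.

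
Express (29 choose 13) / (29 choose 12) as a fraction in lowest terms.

17/13

C(n,k+1)/C(n,k) = (n−k)/(k+1) = (29−12)/(12+1) = 17/13.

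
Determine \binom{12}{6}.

924

C(12,6) = (12·11·10·9·8·7) / 6! = 665280 / 720 = 924.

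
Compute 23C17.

100947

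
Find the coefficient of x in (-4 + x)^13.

The general term is C(13,j)·(-4)^j·(x)^(13-j); the x^1 term has j = 12.
C(13,12) = 13.
Coefficient = C(13,12) · (-4)^12 = 13 · 16777216 = 218103808.

218103808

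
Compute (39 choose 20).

68923264410

C(39,20) = C(39,19) by symmetry.
C(39,19) = (39·38·37·36·35·34·33·32·31·30·29·28·27·26·25·24·23·22·21) / 19! = 8384177419658927035269120000 / 121645100408832000 = 68923264410.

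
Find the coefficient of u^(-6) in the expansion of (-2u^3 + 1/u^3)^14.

General term: C(14,j)·(-2u^3)^j·(1/u^3)^(14-j), with u-exponent 3j − 3(14−j) = 6j − 42.
Set 6j − 42 = -6: j = 6.
C(14,6) = 3003; (-2)^6 = 64; 1^8 = 1.
Coefficient = 3003 · 64 · 1 = 192192.

192192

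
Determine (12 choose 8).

C(12,8) = C(12,4) by symmetry.
C(12,4) = (12·11·10·9) / 4! = 11880 / 24 = 495.

495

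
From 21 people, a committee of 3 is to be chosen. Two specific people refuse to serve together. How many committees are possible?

All 3-subsets: C(21,3) = 1330. Those containing both fixed elements: C(19,1) = 19.
1330 − 19 = 1311.

1311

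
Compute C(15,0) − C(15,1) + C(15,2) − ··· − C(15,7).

-3432

The partial alternating sum Σ_{k=0}^{7} (−1)^k C(15,k) = (−1)^7 C(14,7) = -3432.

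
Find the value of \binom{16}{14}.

C(16,14) = C(16,2) by symmetry.
C(16,2) = (16·15) / 2! = 240 / 2 = 120.

120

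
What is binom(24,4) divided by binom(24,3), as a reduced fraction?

C(n,k+1)/C(n,k) = (n−k)/(k+1) = (24−3)/(3+1) = 21/4.

21/4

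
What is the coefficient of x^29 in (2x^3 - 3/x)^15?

General term: C(15,j)·(2x^3)^j·(-3/x)^(15-j), with x-exponent 3j − 1(15−j) = 4j − 15.
Set 4j − 15 = 29: j = 11.
C(15,11) = 1365; 2^11 = 2048; (-3)^4 = 81.
Coefficient = 1365 · 2048 · 81 = 226437120.

226437120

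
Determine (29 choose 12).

C(29,12) = (29·28·27·26·25·24·23·22·21·20·19·18) / 12! = 24858235898496000 / 479001600 = 51895935.

51895935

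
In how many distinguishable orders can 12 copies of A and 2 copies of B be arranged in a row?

91

Choose positions for the A's: C(14,12) = 91.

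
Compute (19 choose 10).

C(19,10) = C(19,9) by symmetry.
C(19,9) = (19·18·17·16·15·14·13·12·11) / 9! = 33522128640 / 362880 = 92378.

92378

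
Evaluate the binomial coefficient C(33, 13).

573166440

C(33,13) = (33·32·31·30·29·28·27·26·25·24·23·22·21) / 13! = 3569119343741952000 / 6227020800 = 573166440.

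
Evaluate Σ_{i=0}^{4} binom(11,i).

1 + 11 + 55 + 165 + 330 = 562.

562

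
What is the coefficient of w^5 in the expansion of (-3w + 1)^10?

The general term is C(10,j)·(-3w)^j·(1)^(10-j); the w^5 term has j = 5.
C(10,5) = 252.
Coefficient = C(10,5) · (-3)^5 = 252 · (-243) = -61236.

-61236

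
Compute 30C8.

C(30,8) = (30·29·28·27·26·25·24·23) / 8! = 235989936000 / 40320 = 5852925.

5852925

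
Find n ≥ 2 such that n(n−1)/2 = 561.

34

n(n−1)/2 = 561 ⇒ n(n−1) = 1122. Since 34·33 = 1122, n = 34.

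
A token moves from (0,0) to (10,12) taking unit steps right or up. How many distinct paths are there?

646646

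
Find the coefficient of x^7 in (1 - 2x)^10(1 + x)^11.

Coefficient of x^7 = Σ_{j} C(10,j)·(-2)^j·C(11,7-j)·1^(7-j) for j from 0 to 7.
= 330 + (-9240) + 83160 + (-316800) + 554400 + (-443520) + 147840 + (-15360) = 810.

810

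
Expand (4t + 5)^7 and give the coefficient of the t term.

437500

The general term is C(7,j)·(4t)^j·(5)^(7-j); the t^1 term has j = 1.
C(7,1) = 7.
Coefficient = C(7,1) · 4^1 · 5^6 = 7 · 4 · 15625 = 437500.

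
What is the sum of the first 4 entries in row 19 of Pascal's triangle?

1 + 19 + 171 + 969 = 1160.

1160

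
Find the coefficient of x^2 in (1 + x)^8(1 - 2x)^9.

28

Coefficient of x^2 = Σ_{j} C(8,j)·1^j·C(9,2-j)·(-2)^(2-j) for j from 0 to 2.
= 144 + (-144) + 28 = 28.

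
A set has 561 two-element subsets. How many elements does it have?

n(n−1)/2 = 561 ⇒ n(n−1) = 1122. Since 34·33 = 1122, n = 34.

34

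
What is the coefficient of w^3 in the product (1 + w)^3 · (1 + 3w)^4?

307

Coefficient of w^3 = Σ_{j} C(3,j)·1^j·C(4,3-j)·3^(3-j) for j from 0 to 3.
= 108 + 162 + 36 + 1 = 307.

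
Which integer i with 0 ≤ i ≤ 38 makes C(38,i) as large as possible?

19

C(38,i) is maximized at i = 38/2 = 19.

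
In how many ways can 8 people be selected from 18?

43758

This is C(18,8) = 43758.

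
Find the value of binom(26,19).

657800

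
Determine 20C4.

4845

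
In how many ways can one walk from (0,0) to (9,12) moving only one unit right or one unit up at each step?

293930

Each path is a sequence of 21 steps with 9 rights: C(21,9) = 293930.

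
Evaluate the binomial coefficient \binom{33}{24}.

38567100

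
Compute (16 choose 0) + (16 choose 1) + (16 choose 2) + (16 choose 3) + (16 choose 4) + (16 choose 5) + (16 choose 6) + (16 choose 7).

1 + 16 + 120 + 560 + 1820 + 4368 + 8008 + 11440 = 26333.

26333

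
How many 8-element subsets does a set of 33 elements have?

13884156

C(33,8) = (33·32·31·30·29·28·27·26) / 8! = 559809169920 / 40320 = 13884156.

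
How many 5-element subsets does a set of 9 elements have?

C(9,5) = C(9,4) by symmetry.
C(9,4) = (9·8·7·6) / 4! = 3024 / 24 = 126.

126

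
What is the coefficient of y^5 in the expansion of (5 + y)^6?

30

The general term is C(6,j)·(5)^j·(y)^(6-j); the y^5 term has j = 1.
C(6,1) = 6.
Coefficient = C(6,1) · 5^1 = 6 · 5 = 30.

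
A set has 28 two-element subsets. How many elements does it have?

8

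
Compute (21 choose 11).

352716

C(21,11) = C(21,10) by symmetry.
C(21,10) = (21·20·19·18·17·16·15·14·13·12) / 10! = 1279935820800 / 3628800 = 352716.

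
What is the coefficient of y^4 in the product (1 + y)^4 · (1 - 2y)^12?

2369

Coefficient of y^4 = Σ_{j} C(4,j)·1^j·C(12,4-j)·(-2)^(4-j) for j from 0 to 4.
= 7920 + (-7040) + 1584 + (-96) + 1 = 2369.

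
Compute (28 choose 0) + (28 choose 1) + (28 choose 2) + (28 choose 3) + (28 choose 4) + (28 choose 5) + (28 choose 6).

1 + 28 + 378 + 3276 + 20475 + 98280 + 376740 = 499178.

499178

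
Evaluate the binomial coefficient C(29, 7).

1560780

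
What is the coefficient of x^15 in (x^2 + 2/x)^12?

General term: C(12,j)·(x^2)^j·(2/x)^(12-j), with x-exponent 2j − 1(12−j) = 3j − 12.
Set 3j − 12 = 15: j = 9.
C(12,9) = 220; 1^9 = 1; 2^3 = 8.
Coefficient = 220 · 1 · 8 = 1760.

1760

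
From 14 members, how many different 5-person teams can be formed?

2002

This is C(14,5) = 2002.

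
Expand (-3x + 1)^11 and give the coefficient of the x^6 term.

The general term is C(11,j)·(-3x)^j·(1)^(11-j); the x^6 term has j = 6.
C(11,6) = 462.
Coefficient = C(11,6) · (-3)^6 = 462 · 729 = 336798.

336798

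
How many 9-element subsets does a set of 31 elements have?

C(31,9) = (31·30·29·28·27·26·25·24·23) / 9! = 7315688016000 / 362880 = 20160075.

20160075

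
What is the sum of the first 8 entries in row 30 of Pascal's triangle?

2804012

1 + 30 + 435 + 4060 + 27405 + 142506 + 593775 + 2035800 = 2804012.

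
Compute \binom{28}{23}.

98280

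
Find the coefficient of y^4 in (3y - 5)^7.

The general term is C(7,j)·(3y)^j·(-5)^(7-j); the y^4 term has j = 4.
C(7,4) = 35.
Coefficient = C(7,4) · 3^4 · (-5)^3 = 35 · 81 · (-125) = -354375.

-354375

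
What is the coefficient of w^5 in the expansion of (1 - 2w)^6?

-192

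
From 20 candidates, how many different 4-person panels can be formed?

This is C(20,4) = 4845.

4845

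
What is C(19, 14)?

11628

C(19,14) = C(19,5) by symmetry.
C(19,5) = (19·18·17·16·15) / 5! = 1395360 / 120 = 11628.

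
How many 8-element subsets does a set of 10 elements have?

45

C(10,8) = C(10,2) by symmetry.
C(10,2) = (10·9) / 2! = 90 / 2 = 45.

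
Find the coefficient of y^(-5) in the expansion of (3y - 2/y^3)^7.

-22680

General term: C(7,j)·(3y)^j·(-2/y^3)^(7-j), with y-exponent 1j − 3(7−j) = 4j − 21.
Set 4j − 21 = -5: j = 4.
C(7,4) = 35; 3^4 = 81; (-2)^3 = -8.
Coefficient = 35 · 81 · (-8) = -22680.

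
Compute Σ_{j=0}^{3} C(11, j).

1 + 11 + 55 + 165 = 232.

232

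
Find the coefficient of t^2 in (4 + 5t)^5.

The general term is C(5,j)·(4)^j·(5t)^(5-j); the t^2 term has j = 3.
C(5,3) = 10.
Coefficient = C(5,3) · 4^3 · 5^2 = 10 · 64 · 25 = 16000.

16000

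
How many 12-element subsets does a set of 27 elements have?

17383860

C(27,12) = (27·26·25·24·23·22·21·20·19·18·17·16) / 12! = 8326896754176000 / 479001600 = 17383860.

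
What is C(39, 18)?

C(39,18) = (39·38·37·36·35·34·33·32·31·30·29·28·27·26·25·24·23·22) / 18! = 399246543793282239774720000 / 6402373705728000 = 62359143990.

62359143990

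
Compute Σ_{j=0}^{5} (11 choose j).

1 + 11 + 55 + 165 + 330 + 462 = 1024.

1024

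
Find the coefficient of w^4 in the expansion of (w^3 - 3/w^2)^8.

5670

General term: C(8,j)·(w^3)^j·(-3/w^2)^(8-j), with w-exponent 3j − 2(8−j) = 5j − 16.
Set 5j − 16 = 4: j = 4.
C(8,4) = 70; 1^4 = 1; (-3)^4 = 81.
Coefficient = 70 · 1 · 81 = 5670.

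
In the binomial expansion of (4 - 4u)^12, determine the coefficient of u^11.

-201326592

The general term is C(12,j)·(4)^j·(-4u)^(12-j); the u^11 term has j = 1.
C(12,1) = 12.
Coefficient = C(12,1) · 4^1 · (-4)^11 = 12 · 4 · (-4194304) = -201326592.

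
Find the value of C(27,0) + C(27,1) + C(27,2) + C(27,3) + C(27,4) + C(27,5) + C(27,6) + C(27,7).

1 + 27 + 351 + 2925 + 17550 + 80730 + 296010 + 888030 = 1285624.

1285624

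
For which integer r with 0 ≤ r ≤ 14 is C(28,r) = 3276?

3

C(28,r) increases on 0 ≤ r ≤ 14. C(28,2) = 378 and C(28,3) = 3276, so r = 3.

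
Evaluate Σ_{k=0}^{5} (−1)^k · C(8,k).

The partial alternating sum Σ_{k=0}^{5} (−1)^k C(8,k) = (−1)^5 C(7,5) = -21.

-21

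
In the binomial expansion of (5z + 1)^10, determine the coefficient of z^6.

3281250

The general term is C(10,j)·(5z)^j·(1)^(10-j); the z^6 term has j = 6.
C(10,6) = 210.
Coefficient = C(10,6) · 5^6 = 210 · 15625 = 3281250.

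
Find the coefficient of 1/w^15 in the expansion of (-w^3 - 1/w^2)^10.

10

General term: C(10,j)·(-w^3)^j·(-1/w^2)^(10-j), with w-exponent 3j − 2(10−j) = 5j − 20.
Set 5j − 20 = -15: j = 1.
C(10,1) = 10; (-1)^1 = -1; (-1)^9 = -1.
Coefficient = 10 · (-1) · (-1) = 10.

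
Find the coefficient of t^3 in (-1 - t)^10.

The general term is C(10,j)·(-1)^j·(-t)^(10-j); the t^3 term has j = 7.
C(10,7) = 120.
Coefficient = C(10,7) · (-1)^7 · (-1)^3 = 120 · (-1) · (-1) = 120.

120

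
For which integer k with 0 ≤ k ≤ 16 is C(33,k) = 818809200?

14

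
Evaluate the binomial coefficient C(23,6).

100947

C(23,6) = (23·22·21·20·19·18) / 6! = 72681840 / 720 = 100947.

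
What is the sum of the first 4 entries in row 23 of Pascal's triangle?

2048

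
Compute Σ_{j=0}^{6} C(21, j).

1 + 21 + 210 + 1330 + 5985 + 20349 + 54264 = 82160.

82160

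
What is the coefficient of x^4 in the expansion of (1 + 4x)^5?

The general term is C(5,j)·(1)^j·(4x)^(5-j); the x^4 term has j = 1.
C(5,1) = 5.
Coefficient = C(5,1) · 4^4 = 5 · 256 = 1280.

1280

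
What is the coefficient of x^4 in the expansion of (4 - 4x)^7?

573440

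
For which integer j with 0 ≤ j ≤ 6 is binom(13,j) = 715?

4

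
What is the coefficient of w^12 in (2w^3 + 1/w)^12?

General term: C(12,j)·(2w^3)^j·(1/w)^(12-j), with w-exponent 3j − 1(12−j) = 4j − 12.
Set 4j − 12 = 12: j = 6.
C(12,6) = 924; 2^6 = 64; 1^6 = 1.
Coefficient = 924 · 64 · 1 = 59136.

59136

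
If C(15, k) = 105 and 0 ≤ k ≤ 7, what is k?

2

C(15,k) increases on 0 ≤ k ≤ 7. C(15,1) = 15 and C(15,2) = 105, so k = 2.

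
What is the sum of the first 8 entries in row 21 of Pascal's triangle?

1 + 21 + 210 + 1330 + 5985 + 20349 + 54264 + 116280 = 198440.

198440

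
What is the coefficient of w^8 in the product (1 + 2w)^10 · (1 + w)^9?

1871145

Coefficient of w^8 = Σ_{j} C(10,j)·2^j·C(9,8-j)·1^(8-j) for j from 0 to 8.
= 9 + 720 + 15120 + 120960 + 423360 + 677376 + 483840 + 138240 + 11520 = 1871145.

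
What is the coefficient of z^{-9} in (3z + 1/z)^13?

General term: C(13,j)·(3z)^j·(1/z)^(13-j), with z-exponent 1j − 1(13−j) = 2j − 13.
Set 2j − 13 = -9: j = 2.
C(13,2) = 78; 3^2 = 9; 1^11 = 1.
Coefficient = 78 · 9 · 1 = 702.

702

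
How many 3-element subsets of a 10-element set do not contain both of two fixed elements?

All 3-subsets: C(10,3) = 120. Those containing both fixed elements: C(8,1) = 8.
120 − 8 = 112.

112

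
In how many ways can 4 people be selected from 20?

4845

This is C(20,4) = 4845.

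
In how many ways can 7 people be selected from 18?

This is C(18,7) = 31824.

31824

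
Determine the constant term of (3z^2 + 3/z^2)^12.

491051484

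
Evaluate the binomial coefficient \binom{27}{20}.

C(27,20) = C(27,7) by symmetry.
C(27,7) = (27·26·25·24·23·22·21) / 7! = 4475671200 / 5040 = 888030.

888030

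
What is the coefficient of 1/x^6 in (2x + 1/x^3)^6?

General term: C(6,j)·(2x)^j·(1/x^3)^(6-j), with x-exponent 1j − 3(6−j) = 4j − 18.
Set 4j − 18 = -6: j = 3.
C(6,3) = 20; 2^3 = 8; 1^3 = 1.
Coefficient = 20 · 8 · 1 = 160.

160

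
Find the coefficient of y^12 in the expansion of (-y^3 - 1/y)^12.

924

General term: C(12,j)·(-y^3)^j·(-1/y)^(12-j), with y-exponent 3j − 1(12−j) = 4j − 12.
Set 4j − 12 = 12: j = 6.
C(12,6) = 924; (-1)^6 = 1; (-1)^6 = 1.
Coefficient = 924 · 1 · 1 = 924.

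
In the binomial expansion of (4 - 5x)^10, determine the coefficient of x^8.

The general term is C(10,j)·(4)^j·(-5x)^(10-j); the x^8 term has j = 2.
C(10,2) = 45.
Coefficient = C(10,2) · 4^2 · (-5)^8 = 45 · 16 · 390625 = 281250000.

281250000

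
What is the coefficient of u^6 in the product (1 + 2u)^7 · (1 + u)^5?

Coefficient of u^6 = Σ_{j} C(7,j)·2^j·C(5,6-j)·1^(6-j) for j from 1 to 6.
= 14 + 420 + 2800 + 5600 + 3360 + 448 = 12642.

12642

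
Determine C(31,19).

C(31,19) = C(31,12) by symmetry.
C(31,12) = (31·30·29·28·27·26·25·24·23·22·21·20) / 12! = 67596957267840000 / 479001600 = 141120525.

141120525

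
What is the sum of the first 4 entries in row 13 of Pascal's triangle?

378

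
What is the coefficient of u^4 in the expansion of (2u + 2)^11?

675840

The general term is C(11,j)·(2u)^j·(2)^(11-j); the u^4 term has j = 4.
C(11,4) = 330.
Coefficient = C(11,4) · 2^4 · 2^7 = 330 · 16 · 128 = 675840.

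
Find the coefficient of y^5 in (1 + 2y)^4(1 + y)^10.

6412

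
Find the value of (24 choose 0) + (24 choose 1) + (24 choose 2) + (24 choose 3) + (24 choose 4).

12951

1 + 24 + 276 + 2024 + 10626 = 12951.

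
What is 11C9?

55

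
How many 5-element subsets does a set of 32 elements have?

201376

C(32,5) = (32·31·30·29·28) / 5! = 24165120 / 120 = 201376.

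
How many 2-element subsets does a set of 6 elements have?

15

C(6,2) = (6·5) / 2! = 30 / 2 = 15.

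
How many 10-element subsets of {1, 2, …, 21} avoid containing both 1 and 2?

All 10-subsets: C(21,10) = 352716. Those containing both fixed elements: C(19,8) = 75582.
352716 − 75582 = 277134.

277134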